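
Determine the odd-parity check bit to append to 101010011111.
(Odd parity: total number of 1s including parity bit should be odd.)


Number of 1s in data: 8
Parity bit: 1

1


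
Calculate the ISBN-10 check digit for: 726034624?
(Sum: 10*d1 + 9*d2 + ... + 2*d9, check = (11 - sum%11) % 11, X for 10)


Weighted sum: 212
212 mod 11 = 3

Check digit: 8


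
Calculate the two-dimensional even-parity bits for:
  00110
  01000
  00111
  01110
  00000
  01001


Row parities: 011100
Column parities: 01110

Row P: 011100, Col P: 01110, Corner: 1


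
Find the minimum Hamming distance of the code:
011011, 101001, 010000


Comparing all pairs, minimum distance: 3
Can detect 2 errors, correct 1 errors

3


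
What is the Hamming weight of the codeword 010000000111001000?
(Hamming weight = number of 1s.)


Counting 1s in 010000000111001000

5


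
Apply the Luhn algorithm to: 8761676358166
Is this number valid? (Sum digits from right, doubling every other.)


Luhn sum = 66
66 mod 10 = 6

Invalid (Luhn sum mod 10 = 6)


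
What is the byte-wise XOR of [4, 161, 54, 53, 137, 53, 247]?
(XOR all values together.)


XOR chain: 4 ^ 161 ^ 54 ^ 53 ^ 137 ^ 53 ^ 247 = 237

237


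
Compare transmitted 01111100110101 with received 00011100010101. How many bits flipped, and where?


XOR: 01100000100000

3 error(s) at position(s): 1, 2, 8


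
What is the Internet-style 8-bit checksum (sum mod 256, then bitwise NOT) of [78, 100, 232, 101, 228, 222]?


Sum = 961 mod 256 = 193
Complement = 62

62


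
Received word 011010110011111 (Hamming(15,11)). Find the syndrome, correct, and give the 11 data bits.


Syndrome = 0: no error detected

Data: 11010011111 (no errors)


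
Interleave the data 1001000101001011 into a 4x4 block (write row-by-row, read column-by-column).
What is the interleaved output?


Matrix:
  1001
  0001
  0100
  1011
Read columns: 1001001000011101

1001001000011101


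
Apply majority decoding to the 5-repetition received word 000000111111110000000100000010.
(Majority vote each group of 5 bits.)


Groups: 00000, 01111, 11110, 00000, 01000, 00010
Majority votes: 011000

011000


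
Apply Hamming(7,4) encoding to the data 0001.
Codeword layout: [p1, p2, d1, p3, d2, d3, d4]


Parity bits: p1=1, p2=1, p3=1

1101001


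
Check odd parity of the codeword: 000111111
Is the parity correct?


Number of 1s: 6

No, parity error (6 ones)


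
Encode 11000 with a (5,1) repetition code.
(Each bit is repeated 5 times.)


Each bit -> 5 copies

1111111111000000000000000


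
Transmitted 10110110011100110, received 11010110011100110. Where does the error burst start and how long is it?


XOR: 01100000000000000

Burst at position 1, length 2


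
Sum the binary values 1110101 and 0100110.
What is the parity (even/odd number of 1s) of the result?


1110101 = 117
0100110 = 38
Sum = 155 = 10011011
1s count = 5

odd parity (5 ones in 10011011)


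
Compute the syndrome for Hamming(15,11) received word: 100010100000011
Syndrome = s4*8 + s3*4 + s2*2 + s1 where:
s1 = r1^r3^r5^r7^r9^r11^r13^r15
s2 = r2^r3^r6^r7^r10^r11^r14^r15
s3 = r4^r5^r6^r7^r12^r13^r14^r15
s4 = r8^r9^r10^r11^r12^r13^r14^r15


s1=0, s2=1, s3=0, s4=0

Syndrome = 2 (error at position 2)


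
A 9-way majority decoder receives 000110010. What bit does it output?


Ones: 3 out of 9
Threshold: 5

0 (3/9 voted 1)


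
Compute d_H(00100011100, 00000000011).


XOR: 00100011111
Count of 1s: 6

6


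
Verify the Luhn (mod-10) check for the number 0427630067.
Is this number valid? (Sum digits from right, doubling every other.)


Luhn sum = 31
31 mod 10 = 1

Invalid (Luhn sum mod 10 = 1)


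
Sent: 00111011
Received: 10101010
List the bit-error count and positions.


XOR: 10010001

3 error(s) at position(s): 0, 3, 7


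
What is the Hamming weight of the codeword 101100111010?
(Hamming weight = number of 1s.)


Counting 1s in 101100111010

7


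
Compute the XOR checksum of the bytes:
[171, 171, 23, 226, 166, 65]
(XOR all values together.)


XOR chain: 171 ^ 171 ^ 23 ^ 226 ^ 166 ^ 65 = 18

18


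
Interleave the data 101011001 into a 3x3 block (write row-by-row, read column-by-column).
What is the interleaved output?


Matrix:
  101
  011
  001
Read columns: 100010111

100010111


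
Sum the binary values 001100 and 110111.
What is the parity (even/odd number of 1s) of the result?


001100 = 12
110111 = 55
Sum = 67 = 1000011
1s count = 3

odd parity (3 ones in 1000011)


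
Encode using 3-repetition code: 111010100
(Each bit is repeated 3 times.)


Each bit -> 3 copies

111111111000111000111000000


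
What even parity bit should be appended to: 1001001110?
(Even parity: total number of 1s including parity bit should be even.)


Number of 1s in data: 5
Parity bit: 1

1


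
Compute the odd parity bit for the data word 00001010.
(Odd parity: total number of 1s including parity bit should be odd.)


Number of 1s in data: 2
Parity bit: 1

1


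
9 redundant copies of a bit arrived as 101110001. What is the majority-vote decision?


Ones: 5 out of 9
Threshold: 5

1 (5/9 voted 1)


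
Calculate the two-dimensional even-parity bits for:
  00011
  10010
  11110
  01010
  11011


Row parities: 00000
Column parities: 11110

Row P: 00000, Col P: 11110, Corner: 0


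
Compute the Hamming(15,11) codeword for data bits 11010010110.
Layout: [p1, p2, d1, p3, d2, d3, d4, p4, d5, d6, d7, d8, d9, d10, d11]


Parity bits: p1=1, p2=0, p3=0, p4=1

101010110010110


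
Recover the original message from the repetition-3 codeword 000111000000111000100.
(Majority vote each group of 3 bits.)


Groups: 000, 111, 000, 000, 111, 000, 100
Majority votes: 0100100

0100100


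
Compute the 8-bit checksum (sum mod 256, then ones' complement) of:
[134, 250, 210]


Sum = 594 mod 256 = 82
Complement = 173

173


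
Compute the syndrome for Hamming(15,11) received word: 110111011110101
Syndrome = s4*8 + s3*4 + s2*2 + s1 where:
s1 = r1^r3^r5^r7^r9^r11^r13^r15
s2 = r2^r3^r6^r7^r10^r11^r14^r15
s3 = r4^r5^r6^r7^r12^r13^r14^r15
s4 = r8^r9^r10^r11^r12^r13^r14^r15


s1=0, s2=1, s3=1, s4=0

Syndrome = 6 (error at position 6)


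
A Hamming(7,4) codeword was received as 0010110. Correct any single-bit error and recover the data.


Syndrome = 0: no error detected

Data: 1110 (no errors)


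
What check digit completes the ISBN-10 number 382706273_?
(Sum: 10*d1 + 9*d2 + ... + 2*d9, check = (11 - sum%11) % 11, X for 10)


Weighted sum: 232
232 mod 11 = 1

Check digit: X


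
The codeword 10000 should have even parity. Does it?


Number of 1s: 1

No, parity error (1 ones)


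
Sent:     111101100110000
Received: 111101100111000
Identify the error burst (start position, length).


XOR: 000000000001000

Burst at position 11, length 1


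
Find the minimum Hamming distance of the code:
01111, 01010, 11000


Comparing all pairs, minimum distance: 2
Can detect 1 errors, correct 0 errors

2


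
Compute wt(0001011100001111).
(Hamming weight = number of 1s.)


Counting 1s in 0001011100001111

8


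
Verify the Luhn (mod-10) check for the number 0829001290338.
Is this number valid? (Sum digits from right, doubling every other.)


Luhn sum = 49
49 mod 10 = 9

Invalid (Luhn sum mod 10 = 9)


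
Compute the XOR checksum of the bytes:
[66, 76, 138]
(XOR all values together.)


XOR chain: 66 ^ 76 ^ 138 = 132

132


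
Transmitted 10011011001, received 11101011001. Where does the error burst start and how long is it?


XOR: 01110000000

Burst at position 1, length 3


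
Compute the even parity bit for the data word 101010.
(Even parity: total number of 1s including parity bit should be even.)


Number of 1s in data: 3
Parity bit: 1

1


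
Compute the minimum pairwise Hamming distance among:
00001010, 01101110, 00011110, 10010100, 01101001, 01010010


Comparing all pairs, minimum distance: 2
Can detect 1 errors, correct 0 errors

2


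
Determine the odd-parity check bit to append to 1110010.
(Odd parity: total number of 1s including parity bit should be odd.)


Number of 1s in data: 4
Parity bit: 1

1


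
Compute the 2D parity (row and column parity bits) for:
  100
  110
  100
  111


Row parities: 1011
Column parities: 001

Row P: 1011, Col P: 001, Corner: 1


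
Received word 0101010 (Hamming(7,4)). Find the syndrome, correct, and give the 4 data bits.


Syndrome = 0: no error detected

Data: 0010 (no errors)


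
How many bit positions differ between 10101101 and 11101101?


XOR: 01000000
Count of 1s: 1

1


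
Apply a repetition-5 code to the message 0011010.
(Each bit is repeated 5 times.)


Each bit -> 5 copies

00000000001111111111000001111100000


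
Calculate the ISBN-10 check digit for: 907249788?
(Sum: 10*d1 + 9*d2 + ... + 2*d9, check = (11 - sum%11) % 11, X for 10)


Weighted sum: 297
297 mod 11 = 0

Check digit: 0


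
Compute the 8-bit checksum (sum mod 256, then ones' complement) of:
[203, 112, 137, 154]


Sum = 606 mod 256 = 94
Complement = 161

161


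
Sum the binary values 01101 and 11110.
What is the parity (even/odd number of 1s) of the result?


01101 = 13
11110 = 30
Sum = 43 = 101011
1s count = 4

even parity (4 ones in 101011)


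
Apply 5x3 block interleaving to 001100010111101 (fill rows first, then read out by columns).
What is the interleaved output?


Matrix:
  001
  100
  010
  111
  101
Read columns: 010110011010011

010110011010011


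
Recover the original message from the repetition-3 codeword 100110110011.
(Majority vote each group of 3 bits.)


Groups: 100, 110, 110, 011
Majority votes: 0111

0111


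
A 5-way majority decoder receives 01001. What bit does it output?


Ones: 2 out of 5
Threshold: 3

0 (2/5 voted 1)


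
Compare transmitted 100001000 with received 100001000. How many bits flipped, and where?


XOR: 000000000

0 errors (received matches sent)


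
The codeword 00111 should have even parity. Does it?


Number of 1s: 3

No, parity error (3 ones)


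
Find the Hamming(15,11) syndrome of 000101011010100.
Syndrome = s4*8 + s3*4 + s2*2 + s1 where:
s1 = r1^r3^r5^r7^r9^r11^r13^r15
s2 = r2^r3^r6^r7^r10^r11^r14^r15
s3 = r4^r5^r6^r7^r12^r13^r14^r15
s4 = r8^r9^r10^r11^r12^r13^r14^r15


s1=1, s2=0, s3=1, s4=0

Syndrome = 5 (error at position 5)


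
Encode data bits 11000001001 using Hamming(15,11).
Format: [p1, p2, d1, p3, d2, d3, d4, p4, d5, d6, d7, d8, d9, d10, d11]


Parity bits: p1=1, p2=0, p3=1, p4=0

101110000001001


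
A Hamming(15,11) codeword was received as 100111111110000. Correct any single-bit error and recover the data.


Syndrome = 1: error at position 1

Data: 01111110000 (corrected bit 1)


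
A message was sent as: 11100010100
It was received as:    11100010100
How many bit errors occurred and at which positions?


XOR: 00000000000

0 errors (received matches sent)


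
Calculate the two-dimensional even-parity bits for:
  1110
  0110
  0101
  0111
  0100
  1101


Row parities: 100111
Column parities: 0011

Row P: 100111, Col P: 0011, Corner: 0


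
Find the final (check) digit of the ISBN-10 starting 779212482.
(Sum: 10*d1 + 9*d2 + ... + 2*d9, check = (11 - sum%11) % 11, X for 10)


Weighted sum: 279
279 mod 11 = 4

Check digit: 7


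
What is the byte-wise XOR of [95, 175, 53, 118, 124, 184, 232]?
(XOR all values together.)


XOR chain: 95 ^ 175 ^ 53 ^ 118 ^ 124 ^ 184 ^ 232 = 159

159


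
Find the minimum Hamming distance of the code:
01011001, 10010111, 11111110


Comparing all pairs, minimum distance: 4
Can detect 3 errors, correct 1 errors

4


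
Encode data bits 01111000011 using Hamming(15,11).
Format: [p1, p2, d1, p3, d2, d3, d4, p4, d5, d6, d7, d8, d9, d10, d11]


Parity bits: p1=0, p2=0, p3=1, p4=1

000111111000011


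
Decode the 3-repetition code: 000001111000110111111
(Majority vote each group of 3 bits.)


Groups: 000, 001, 111, 000, 110, 111, 111
Majority votes: 0010111

0010111


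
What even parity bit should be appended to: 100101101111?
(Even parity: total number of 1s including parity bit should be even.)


Number of 1s in data: 8
Parity bit: 0

0


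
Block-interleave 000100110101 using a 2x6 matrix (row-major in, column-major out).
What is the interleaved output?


Matrix:
  000100
  110101
Read columns: 010100110001

010100110001


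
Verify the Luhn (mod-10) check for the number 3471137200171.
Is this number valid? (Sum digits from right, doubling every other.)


Luhn sum = 45
45 mod 10 = 5

Invalid (Luhn sum mod 10 = 5)


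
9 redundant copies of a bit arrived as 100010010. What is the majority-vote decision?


Ones: 3 out of 9
Threshold: 5

0 (3/9 voted 1)


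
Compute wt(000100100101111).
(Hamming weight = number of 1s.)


Counting 1s in 000100100101111

7


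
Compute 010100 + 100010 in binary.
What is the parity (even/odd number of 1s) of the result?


010100 = 20
100010 = 34
Sum = 54 = 110110
1s count = 4

even parity (4 ones in 110110)


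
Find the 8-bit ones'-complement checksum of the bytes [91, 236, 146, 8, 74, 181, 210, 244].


Sum = 1190 mod 256 = 166
Complement = 89

89


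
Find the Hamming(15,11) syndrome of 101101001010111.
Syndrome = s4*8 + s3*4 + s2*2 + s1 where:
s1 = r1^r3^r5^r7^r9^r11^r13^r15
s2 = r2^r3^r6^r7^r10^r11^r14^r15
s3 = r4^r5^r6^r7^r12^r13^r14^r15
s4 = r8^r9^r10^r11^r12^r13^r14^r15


s1=0, s2=1, s3=1, s4=1

Syndrome = 14 (error at position 14)


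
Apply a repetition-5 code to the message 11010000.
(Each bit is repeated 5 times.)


Each bit -> 5 copies

1111111111000001111100000000000000000000


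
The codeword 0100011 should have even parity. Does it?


Number of 1s: 3

No, parity error (3 ones)


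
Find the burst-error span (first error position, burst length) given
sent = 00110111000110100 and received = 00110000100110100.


XOR: 00000111100000000

Burst at position 5, length 4


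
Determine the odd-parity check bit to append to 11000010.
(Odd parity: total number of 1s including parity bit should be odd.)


Number of 1s in data: 3
Parity bit: 0

0


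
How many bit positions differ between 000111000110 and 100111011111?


XOR: 100000011001
Count of 1s: 4

4


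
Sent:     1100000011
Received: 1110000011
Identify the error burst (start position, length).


XOR: 0010000000

Burst at position 2, length 1


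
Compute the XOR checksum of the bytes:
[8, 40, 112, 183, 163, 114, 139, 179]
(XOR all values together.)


XOR chain: 8 ^ 40 ^ 112 ^ 183 ^ 163 ^ 114 ^ 139 ^ 179 = 14

14


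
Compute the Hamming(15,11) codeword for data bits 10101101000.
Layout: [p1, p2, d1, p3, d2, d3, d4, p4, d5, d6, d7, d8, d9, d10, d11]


Parity bits: p1=0, p2=1, p3=0, p4=1

011001011101000


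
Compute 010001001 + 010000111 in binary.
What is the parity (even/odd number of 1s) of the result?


010001001 = 137
010000111 = 135
Sum = 272 = 100010000
1s count = 2

even parity (2 ones in 100010000)


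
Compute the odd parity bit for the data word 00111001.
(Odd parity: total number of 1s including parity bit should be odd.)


Number of 1s in data: 4
Parity bit: 1

1


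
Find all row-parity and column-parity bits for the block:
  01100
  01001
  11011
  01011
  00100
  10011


Row parities: 000111
Column parities: 00010

Row P: 000111, Col P: 00010, Corner: 1


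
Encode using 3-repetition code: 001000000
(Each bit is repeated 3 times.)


Each bit -> 3 copies

000000111000000000000000000


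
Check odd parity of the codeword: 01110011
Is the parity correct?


Number of 1s: 5

Yes, parity is correct (5 ones)


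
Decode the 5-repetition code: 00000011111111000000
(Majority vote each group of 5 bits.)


Groups: 00000, 01111, 11110, 00000
Majority votes: 0110

0110


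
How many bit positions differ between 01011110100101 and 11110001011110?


XOR: 10101111111011
Count of 1s: 11

11


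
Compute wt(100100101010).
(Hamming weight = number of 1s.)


Counting 1s in 100100101010

5


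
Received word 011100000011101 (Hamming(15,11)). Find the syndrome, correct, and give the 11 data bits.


Syndrome = 0: no error detected

Data: 10000011101 (no errors)


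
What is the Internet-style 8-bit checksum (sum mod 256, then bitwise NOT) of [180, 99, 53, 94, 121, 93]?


Sum = 640 mod 256 = 128
Complement = 127

127


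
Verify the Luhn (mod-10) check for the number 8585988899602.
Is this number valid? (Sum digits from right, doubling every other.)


Luhn sum = 75
75 mod 10 = 5

Invalid (Luhn sum mod 10 = 5)


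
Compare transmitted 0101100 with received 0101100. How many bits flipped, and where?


XOR: 0000000

0 errors (received matches sent)


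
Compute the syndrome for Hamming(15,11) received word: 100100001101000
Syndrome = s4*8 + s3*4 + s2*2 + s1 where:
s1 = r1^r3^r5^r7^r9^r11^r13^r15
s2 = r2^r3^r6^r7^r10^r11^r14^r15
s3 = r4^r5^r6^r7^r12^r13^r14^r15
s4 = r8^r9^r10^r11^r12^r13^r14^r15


s1=0, s2=1, s3=0, s4=1

Syndrome = 10 (error at position 10)


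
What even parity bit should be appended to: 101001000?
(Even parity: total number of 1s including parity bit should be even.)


Number of 1s in data: 3
Parity bit: 1

1


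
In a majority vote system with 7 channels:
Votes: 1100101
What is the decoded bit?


Ones: 4 out of 7
Threshold: 4

1 (4/7 voted 1)


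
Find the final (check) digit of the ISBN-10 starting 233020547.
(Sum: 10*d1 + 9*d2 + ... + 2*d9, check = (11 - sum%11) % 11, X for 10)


Weighted sum: 129
129 mod 11 = 8

Check digit: 3


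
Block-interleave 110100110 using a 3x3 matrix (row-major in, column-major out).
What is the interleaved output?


Matrix:
  110
  100
  110
Read columns: 111101000

111101000


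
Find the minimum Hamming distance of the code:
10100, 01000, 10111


Comparing all pairs, minimum distance: 2
Can detect 1 errors, correct 0 errors

2


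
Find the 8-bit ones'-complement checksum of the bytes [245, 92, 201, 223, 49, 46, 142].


Sum = 998 mod 256 = 230
Complement = 25

25


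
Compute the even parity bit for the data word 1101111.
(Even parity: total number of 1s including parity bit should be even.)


Number of 1s in data: 6
Parity bit: 0

0


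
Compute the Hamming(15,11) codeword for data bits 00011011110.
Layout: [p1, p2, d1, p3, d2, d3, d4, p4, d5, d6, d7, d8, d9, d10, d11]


Parity bits: p1=0, p2=1, p3=0, p4=1

010000111011110


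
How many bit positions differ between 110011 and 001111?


XOR: 111100
Count of 1s: 4

4


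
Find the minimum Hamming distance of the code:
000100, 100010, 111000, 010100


Comparing all pairs, minimum distance: 1
Can detect 0 errors, correct 0 errors

1


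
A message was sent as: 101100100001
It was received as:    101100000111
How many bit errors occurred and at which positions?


XOR: 000000100110

3 error(s) at position(s): 6, 9, 10


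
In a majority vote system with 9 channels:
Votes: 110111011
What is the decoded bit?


Ones: 7 out of 9
Threshold: 5

1 (7/9 voted 1)


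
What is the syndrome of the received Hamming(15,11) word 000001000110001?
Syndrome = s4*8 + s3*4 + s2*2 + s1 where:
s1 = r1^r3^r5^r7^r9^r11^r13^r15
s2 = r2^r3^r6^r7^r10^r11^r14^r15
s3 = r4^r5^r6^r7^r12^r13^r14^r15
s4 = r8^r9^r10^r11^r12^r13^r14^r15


s1=0, s2=0, s3=0, s4=1

Syndrome = 8 (error at position 8)


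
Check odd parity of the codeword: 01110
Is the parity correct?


Number of 1s: 3

Yes, parity is correct (3 ones)


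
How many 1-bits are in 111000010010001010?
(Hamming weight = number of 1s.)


Counting 1s in 111000010010001010

7


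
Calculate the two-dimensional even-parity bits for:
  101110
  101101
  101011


Row parities: 000
Column parities: 101000

Row P: 000, Col P: 101000, Corner: 0


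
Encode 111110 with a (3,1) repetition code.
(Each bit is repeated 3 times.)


Each bit -> 3 copies

111111111111111000


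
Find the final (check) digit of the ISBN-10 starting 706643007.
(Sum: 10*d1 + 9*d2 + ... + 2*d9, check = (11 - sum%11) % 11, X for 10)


Weighted sum: 213
213 mod 11 = 4

Check digit: 7


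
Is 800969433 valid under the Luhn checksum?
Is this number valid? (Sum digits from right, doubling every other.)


Luhn sum = 45
45 mod 10 = 5

Invalid (Luhn sum mod 10 = 5)


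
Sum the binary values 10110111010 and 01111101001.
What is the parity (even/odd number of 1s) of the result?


10110111010 = 1466
01111101001 = 1001
Sum = 2467 = 100110100011
1s count = 6

even parity (6 ones in 100110100011)


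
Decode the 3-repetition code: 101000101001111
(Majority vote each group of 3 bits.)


Groups: 101, 000, 101, 001, 111
Majority votes: 10101

10101


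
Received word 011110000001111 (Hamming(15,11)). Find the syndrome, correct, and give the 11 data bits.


Syndrome = 0: no error detected

Data: 11000001111 (no errors)


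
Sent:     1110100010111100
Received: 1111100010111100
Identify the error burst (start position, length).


XOR: 0001000000000000

Burst at position 3, length 1


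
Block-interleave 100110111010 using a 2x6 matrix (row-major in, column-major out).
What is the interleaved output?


Matrix:
  100110
  111010
Read columns: 110101101100

110101101100


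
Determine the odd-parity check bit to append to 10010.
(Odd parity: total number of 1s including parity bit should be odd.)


Number of 1s in data: 2
Parity bit: 1

1


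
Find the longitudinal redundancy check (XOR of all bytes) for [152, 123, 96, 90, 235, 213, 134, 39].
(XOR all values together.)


XOR chain: 152 ^ 123 ^ 96 ^ 90 ^ 235 ^ 213 ^ 134 ^ 39 = 70

70


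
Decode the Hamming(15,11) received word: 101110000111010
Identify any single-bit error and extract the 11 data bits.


Syndrome = 0: no error detected

Data: 11000111010 (no errors)


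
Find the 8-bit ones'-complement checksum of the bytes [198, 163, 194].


Sum = 555 mod 256 = 43
Complement = 212

212


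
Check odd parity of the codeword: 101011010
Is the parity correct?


Number of 1s: 5

Yes, parity is correct (5 ones)


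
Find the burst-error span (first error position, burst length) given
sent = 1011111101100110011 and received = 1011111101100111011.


XOR: 0000000000000001000

Burst at position 15, length 1


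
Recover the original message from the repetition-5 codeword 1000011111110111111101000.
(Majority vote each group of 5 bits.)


Groups: 10000, 11111, 11011, 11111, 01000
Majority votes: 01110

01110


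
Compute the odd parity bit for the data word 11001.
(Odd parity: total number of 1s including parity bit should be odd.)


Number of 1s in data: 3
Parity bit: 0

0


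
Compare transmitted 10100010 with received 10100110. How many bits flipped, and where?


XOR: 00000100

1 error(s) at position(s): 5


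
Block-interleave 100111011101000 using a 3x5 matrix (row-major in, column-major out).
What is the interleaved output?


Matrix:
  10011
  10111
  01000
Read columns: 110001010110110

110001010110110


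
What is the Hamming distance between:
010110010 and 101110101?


XOR: 111000111
Count of 1s: 6

6


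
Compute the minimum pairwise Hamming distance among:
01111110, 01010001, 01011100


Comparing all pairs, minimum distance: 2
Can detect 1 errors, correct 0 errors

2


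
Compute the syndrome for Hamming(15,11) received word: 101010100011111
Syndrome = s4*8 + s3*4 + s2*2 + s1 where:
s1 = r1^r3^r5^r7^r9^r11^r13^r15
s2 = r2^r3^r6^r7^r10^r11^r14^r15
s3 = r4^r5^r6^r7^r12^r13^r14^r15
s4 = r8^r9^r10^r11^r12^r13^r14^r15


s1=1, s2=1, s3=0, s4=1

Syndrome = 11 (error at position 11)


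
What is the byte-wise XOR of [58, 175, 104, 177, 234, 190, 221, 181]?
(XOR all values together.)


XOR chain: 58 ^ 175 ^ 104 ^ 177 ^ 234 ^ 190 ^ 221 ^ 181 = 112

112


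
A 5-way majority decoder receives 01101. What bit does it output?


Ones: 3 out of 5
Threshold: 3

1 (3/5 voted 1)


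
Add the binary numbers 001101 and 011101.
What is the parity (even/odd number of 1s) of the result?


001101 = 13
011101 = 29
Sum = 42 = 101010
1s count = 3

odd parity (3 ones in 101010)


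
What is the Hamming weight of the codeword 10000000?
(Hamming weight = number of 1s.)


Counting 1s in 10000000

1


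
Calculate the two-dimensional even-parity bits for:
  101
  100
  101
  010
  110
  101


Row parities: 010100
Column parities: 101

Row P: 010100, Col P: 101, Corner: 0


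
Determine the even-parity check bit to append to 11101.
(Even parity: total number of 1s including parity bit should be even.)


Number of 1s in data: 4
Parity bit: 0

0


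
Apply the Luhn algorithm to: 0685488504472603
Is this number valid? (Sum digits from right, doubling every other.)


Luhn sum = 78
78 mod 10 = 8

Invalid (Luhn sum mod 10 = 8)


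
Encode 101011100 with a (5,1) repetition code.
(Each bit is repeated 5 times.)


Each bit -> 5 copies

111110000011111000001111111111111110000000000


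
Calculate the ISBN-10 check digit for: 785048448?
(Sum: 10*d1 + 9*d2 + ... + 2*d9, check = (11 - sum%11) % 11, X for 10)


Weighted sum: 290
290 mod 11 = 4

Check digit: 7


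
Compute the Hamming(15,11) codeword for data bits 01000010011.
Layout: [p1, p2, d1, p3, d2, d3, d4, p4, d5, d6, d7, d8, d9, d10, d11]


Parity bits: p1=1, p2=1, p3=1, p4=1

110110010010011


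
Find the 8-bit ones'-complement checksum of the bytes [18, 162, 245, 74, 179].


Sum = 678 mod 256 = 166
Complement = 89

89


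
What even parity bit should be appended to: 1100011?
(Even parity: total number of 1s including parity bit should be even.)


Number of 1s in data: 4
Parity bit: 0

0


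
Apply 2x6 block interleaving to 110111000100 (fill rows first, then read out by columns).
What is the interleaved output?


Matrix:
  110111
  000100
Read columns: 101000111010

101000111010


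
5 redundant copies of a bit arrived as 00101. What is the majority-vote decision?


Ones: 2 out of 5
Threshold: 3

0 (2/5 voted 1)


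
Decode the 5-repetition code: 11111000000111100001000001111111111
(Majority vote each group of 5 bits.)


Groups: 11111, 00000, 01111, 00001, 00000, 11111, 11111
Majority votes: 1010011

1010011


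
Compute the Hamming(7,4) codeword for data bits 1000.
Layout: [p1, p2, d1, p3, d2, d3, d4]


Parity bits: p1=1, p2=1, p3=0

1110000


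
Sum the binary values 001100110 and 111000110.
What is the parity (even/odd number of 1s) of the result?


001100110 = 102
111000110 = 454
Sum = 556 = 1000101100
1s count = 4

even parity (4 ones in 1000101100)


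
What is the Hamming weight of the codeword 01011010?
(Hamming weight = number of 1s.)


Counting 1s in 01011010

4


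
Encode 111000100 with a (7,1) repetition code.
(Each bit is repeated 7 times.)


Each bit -> 7 copies

111111111111111111111000000000000000000000111111100000000000000


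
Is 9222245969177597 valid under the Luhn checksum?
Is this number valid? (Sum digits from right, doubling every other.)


Luhn sum = 82
82 mod 10 = 2

Invalid (Luhn sum mod 10 = 2)


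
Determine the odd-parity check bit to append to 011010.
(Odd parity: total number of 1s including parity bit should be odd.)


Number of 1s in data: 3
Parity bit: 0

0


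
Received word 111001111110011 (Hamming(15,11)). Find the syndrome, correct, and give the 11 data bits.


Syndrome = 0: no error detected

Data: 10111110011 (no errors)


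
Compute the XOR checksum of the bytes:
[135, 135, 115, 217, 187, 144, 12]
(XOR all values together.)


XOR chain: 135 ^ 135 ^ 115 ^ 217 ^ 187 ^ 144 ^ 12 = 141

141


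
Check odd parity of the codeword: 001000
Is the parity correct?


Number of 1s: 1

Yes, parity is correct (1 ones)


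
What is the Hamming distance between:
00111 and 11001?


XOR: 11110
Count of 1s: 4

4


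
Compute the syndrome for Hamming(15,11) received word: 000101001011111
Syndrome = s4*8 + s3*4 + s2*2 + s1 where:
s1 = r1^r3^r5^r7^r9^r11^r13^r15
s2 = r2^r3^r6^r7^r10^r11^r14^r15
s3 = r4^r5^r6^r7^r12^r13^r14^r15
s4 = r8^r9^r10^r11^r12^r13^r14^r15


s1=0, s2=0, s3=0, s4=0

Syndrome = 0 (no error)


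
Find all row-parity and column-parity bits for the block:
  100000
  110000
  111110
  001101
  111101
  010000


Row parities: 101111
Column parities: 001110

Row P: 101111, Col P: 001110, Corner: 1


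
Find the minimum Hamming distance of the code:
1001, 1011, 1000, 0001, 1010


Comparing all pairs, minimum distance: 1
Can detect 0 errors, correct 0 errors

1


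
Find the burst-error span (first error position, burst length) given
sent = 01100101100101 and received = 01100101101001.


XOR: 00000000001100

Burst at position 10, length 2


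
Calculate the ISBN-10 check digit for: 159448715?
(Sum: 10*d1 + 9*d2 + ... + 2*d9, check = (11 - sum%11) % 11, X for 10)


Weighted sum: 260
260 mod 11 = 7

Check digit: 4


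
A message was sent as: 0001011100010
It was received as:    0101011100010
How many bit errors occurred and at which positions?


XOR: 0100000000000

1 error(s) at position(s): 1


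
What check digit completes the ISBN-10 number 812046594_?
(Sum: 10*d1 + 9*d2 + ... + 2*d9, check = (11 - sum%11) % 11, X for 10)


Weighted sum: 214
214 mod 11 = 5

Check digit: 6


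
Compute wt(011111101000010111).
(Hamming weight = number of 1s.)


Counting 1s in 011111101000010111

11


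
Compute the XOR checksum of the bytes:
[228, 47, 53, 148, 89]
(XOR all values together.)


XOR chain: 228 ^ 47 ^ 53 ^ 148 ^ 89 = 51

51


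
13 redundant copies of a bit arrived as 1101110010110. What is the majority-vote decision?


Ones: 8 out of 13
Threshold: 7

1 (8/13 voted 1)


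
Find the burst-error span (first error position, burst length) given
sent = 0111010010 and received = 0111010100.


XOR: 0000000110

Burst at position 7, length 2


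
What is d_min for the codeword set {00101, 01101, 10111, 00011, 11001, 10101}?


Comparing all pairs, minimum distance: 1
Can detect 0 errors, correct 0 errors

1


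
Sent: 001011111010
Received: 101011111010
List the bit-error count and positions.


XOR: 100000000000

1 error(s) at position(s): 0


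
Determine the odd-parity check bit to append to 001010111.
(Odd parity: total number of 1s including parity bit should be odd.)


Number of 1s in data: 5
Parity bit: 0

0


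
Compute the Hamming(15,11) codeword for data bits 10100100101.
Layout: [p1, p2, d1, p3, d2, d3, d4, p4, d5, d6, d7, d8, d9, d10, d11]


Parity bits: p1=1, p2=0, p3=1, p4=1

101101010100101


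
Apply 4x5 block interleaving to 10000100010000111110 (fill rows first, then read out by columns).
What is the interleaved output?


Matrix:
  10000
  10001
  00001
  11110
Read columns: 11010001000100010110

11010001000100010110


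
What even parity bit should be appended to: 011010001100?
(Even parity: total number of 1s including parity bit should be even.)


Number of 1s in data: 5
Parity bit: 1

1


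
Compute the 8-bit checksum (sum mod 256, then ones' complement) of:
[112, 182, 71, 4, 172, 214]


Sum = 755 mod 256 = 243
Complement = 12

12


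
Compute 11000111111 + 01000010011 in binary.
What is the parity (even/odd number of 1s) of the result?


11000111111 = 1599
01000010011 = 531
Sum = 2130 = 100001010010
1s count = 4

even parity (4 ones in 100001010010)


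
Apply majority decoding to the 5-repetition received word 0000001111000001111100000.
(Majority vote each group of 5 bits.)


Groups: 00000, 01111, 00000, 11111, 00000
Majority votes: 01010

01010


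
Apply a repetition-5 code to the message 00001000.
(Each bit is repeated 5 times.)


Each bit -> 5 copies

0000000000000000000011111000000000000000


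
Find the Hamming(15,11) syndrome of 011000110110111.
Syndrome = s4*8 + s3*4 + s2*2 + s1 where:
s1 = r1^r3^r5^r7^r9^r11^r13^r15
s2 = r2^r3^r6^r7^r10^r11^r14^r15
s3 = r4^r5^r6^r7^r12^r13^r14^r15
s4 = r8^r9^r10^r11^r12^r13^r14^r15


s1=1, s2=1, s3=0, s4=0

Syndrome = 3 (error at position 3)


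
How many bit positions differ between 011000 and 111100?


XOR: 100100
Count of 1s: 2

2


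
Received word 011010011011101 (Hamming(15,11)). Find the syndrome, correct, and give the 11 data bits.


Syndrome = 0: no error detected

Data: 11001011101 (no errors)


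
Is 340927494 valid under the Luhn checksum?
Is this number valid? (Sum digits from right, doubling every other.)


Luhn sum = 44
44 mod 10 = 4

Invalid (Luhn sum mod 10 = 4)


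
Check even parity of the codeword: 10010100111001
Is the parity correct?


Number of 1s: 7

No, parity error (7 ones)


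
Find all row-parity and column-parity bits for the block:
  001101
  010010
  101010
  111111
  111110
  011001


Row parities: 101011
Column parities: 101101

Row P: 101011, Col P: 101101, Corner: 0


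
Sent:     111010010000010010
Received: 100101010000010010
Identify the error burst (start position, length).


XOR: 011111000000000000

Burst at position 1, length 5


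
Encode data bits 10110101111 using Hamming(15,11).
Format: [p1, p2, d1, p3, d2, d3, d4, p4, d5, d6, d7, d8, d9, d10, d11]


Parity bits: p1=0, p2=0, p3=0, p4=1

001001110101111


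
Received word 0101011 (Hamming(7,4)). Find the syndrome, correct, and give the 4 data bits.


Syndrome = 7: error at position 7

Data: 0010 (corrected bit 7)


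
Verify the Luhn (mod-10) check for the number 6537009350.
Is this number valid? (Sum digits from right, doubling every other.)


Luhn sum = 34
34 mod 10 = 4

Invalid (Luhn sum mod 10 = 4)


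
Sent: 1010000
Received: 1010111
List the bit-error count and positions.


XOR: 0000111

3 error(s) at position(s): 4, 5, 6


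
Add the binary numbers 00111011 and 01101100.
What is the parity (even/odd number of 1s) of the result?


00111011 = 59
01101100 = 108
Sum = 167 = 10100111
1s count = 5

odd parity (5 ones in 10100111)


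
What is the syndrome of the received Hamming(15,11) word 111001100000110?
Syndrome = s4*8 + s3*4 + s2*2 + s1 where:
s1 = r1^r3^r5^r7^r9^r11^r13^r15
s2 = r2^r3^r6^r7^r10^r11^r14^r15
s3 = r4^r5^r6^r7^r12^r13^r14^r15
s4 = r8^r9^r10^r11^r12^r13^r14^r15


s1=0, s2=1, s3=0, s4=0

Syndrome = 2 (error at position 2)


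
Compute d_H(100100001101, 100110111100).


XOR: 000010110001
Count of 1s: 4

4


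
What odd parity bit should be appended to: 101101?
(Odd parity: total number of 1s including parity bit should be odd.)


Number of 1s in data: 4
Parity bit: 1

1


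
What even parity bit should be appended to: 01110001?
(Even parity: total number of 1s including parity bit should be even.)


Number of 1s in data: 4
Parity bit: 0

0


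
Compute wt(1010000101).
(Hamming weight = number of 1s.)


Counting 1s in 1010000101

4


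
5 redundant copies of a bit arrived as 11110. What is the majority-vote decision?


Ones: 4 out of 5
Threshold: 3

1 (4/5 voted 1)


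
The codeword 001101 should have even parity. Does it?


Number of 1s: 3

No, parity error (3 ones)


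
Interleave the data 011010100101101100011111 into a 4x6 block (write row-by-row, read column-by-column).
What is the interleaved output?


Matrix:
  011010
  100101
  101100
  011111
Read columns: 011010011011011110010101

011010011011011110010101


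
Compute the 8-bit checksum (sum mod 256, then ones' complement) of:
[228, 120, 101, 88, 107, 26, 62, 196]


Sum = 928 mod 256 = 160
Complement = 95

95


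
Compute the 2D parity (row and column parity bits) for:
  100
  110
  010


Row parities: 101
Column parities: 000

Row P: 101, Col P: 000, Corner: 0


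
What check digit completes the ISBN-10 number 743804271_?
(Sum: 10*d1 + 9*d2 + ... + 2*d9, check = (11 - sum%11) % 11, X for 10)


Weighted sum: 237
237 mod 11 = 6

Check digit: 5


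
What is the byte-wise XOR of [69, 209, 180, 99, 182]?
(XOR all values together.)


XOR chain: 69 ^ 209 ^ 180 ^ 99 ^ 182 = 245

245


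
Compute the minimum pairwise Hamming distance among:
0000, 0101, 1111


Comparing all pairs, minimum distance: 2
Can detect 1 errors, correct 0 errors

2


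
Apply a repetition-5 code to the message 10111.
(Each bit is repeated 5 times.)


Each bit -> 5 copies

1111100000111111111111111


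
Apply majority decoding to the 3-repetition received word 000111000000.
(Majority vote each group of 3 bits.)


Groups: 000, 111, 000, 000
Majority votes: 0100

0100


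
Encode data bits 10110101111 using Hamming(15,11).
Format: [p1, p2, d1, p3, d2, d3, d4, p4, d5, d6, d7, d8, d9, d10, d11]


Parity bits: p1=0, p2=0, p3=0, p4=1

001001110101111


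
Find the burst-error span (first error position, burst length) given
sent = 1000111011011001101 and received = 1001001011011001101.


XOR: 0001110000000000000

Burst at position 3, length 3


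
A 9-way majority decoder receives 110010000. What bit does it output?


Ones: 3 out of 9
Threshold: 5

0 (3/9 voted 1)


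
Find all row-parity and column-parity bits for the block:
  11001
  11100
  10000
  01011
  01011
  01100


Row parities: 111110
Column parities: 11001

Row P: 111110, Col P: 11001, Corner: 1


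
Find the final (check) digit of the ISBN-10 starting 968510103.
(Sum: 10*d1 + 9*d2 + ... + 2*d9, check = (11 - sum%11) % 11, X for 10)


Weighted sum: 259
259 mod 11 = 6

Check digit: 5


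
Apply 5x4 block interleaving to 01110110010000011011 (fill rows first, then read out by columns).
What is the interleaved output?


Matrix:
  0111
  0110
  0100
  0001
  1011
Read columns: 00001111001100110011

00001111001100110011


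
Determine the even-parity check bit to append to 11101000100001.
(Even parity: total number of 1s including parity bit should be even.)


Number of 1s in data: 6
Parity bit: 0

0


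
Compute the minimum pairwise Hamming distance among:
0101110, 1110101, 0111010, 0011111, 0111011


Comparing all pairs, minimum distance: 1
Can detect 0 errors, correct 0 errors

1


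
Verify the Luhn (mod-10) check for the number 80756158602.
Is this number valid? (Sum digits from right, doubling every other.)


Luhn sum = 44
44 mod 10 = 4

Invalid (Luhn sum mod 10 = 4)


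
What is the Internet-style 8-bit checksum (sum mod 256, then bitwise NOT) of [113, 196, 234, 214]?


Sum = 757 mod 256 = 245
Complement = 10

10


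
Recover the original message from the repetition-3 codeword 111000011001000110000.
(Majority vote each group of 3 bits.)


Groups: 111, 000, 011, 001, 000, 110, 000
Majority votes: 1010010

1010010


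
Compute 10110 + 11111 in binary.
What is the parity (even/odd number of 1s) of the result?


10110 = 22
11111 = 31
Sum = 53 = 110101
1s count = 4

even parity (4 ones in 110101)


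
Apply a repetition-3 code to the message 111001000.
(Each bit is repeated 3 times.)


Each bit -> 3 copies

111111111000000111000000000


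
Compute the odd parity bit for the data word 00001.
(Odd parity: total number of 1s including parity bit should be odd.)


Number of 1s in data: 1
Parity bit: 0

0


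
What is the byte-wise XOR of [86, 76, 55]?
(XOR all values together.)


XOR chain: 86 ^ 76 ^ 55 = 45

45


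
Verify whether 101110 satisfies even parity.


Number of 1s: 4

Yes, parity is correct (4 ones)


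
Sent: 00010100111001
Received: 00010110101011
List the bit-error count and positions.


XOR: 00000010010010

3 error(s) at position(s): 6, 9, 12
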